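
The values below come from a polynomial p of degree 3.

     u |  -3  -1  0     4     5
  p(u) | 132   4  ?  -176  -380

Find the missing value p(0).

The 4 known points determine the degree-3 polynomial uniquely.
Write p(u) = au^3 + bu^2 + cu + d. Substituting each data point gives a linear system:
  -27a + 9b - 3c + d = 132
  -a + b - c + d = 4
  64a + 16b + 4c + d = -176
  125a + 25b + 5c + d = -380
Solving the system yields a = -4, b = 4, c = 4, d = 0.
So p(u) = -4u^3 + 4u^2 + 4u.
Then p(0) = 0.

0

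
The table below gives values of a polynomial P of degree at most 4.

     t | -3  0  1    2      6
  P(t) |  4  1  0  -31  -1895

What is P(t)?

Write P(t) = at^4 + bt^3 + ct^2 + dt + e. Substituting each data point gives a linear system:
  81a - 27b + 9c - 3d + e = 4
  e = 1
  a + b + c + d + e = 0
  16a + 8b + 4c + 2d + e = -31
  1296a + 216b + 36c + 6d + e = -1895
Solving the system yields a = -1, b = -3, c = 1, d = 2, e = 1.
So P(t) = -t^4 - 3t^3 + t^2 + 2t + 1.
Check: P(0) = 1. ✓

P(t) = -t^4 - 3t^3 + t^2 + 2t + 1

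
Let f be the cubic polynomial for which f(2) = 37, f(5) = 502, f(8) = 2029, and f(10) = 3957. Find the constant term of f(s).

-3

Write f(s) = as^3 + bs^2 + cs + d. Substituting each data point gives a linear system:
  8a + 4b + 2c + d = 37
  125a + 25b + 5c + d = 502
  512a + 64b + 8c + d = 2029
  1000a + 100b + 10c + d = 3957
Solving the system yields a = 4, b = -1, c = 6, d = -3.
So f(s) = 4s^3 - s^2 + 6s - 3.
The constant term is -3.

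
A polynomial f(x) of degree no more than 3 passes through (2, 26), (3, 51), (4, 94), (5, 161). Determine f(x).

f(x) = x^3 + 6x + 6

Write f(x) = ax^3 + bx^2 + cx + d. Substituting each data point gives a linear system:
  8a + 4b + 2c + d = 26
  27a + 9b + 3c + d = 51
  64a + 16b + 4c + d = 94
  125a + 25b + 5c + d = 161
Solving the system yields a = 1, b = 0, c = 6, d = 6.
So f(x) = x^3 + 6x + 6.
Check: f(2) = 26. ✓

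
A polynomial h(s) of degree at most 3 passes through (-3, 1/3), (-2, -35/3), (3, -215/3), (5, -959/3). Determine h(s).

Write h(s) = as^3 + bs^2 + cs + d. Substituting each data point gives a linear system:
  -27a + 9b - 3c + d = 1/3
  -8a + 4b - 2c + d = -35/3
  27a + 9b + 3c + d = -215/3
  125a + 25b + 5c + d = -959/3
Solving the system yields a = -2, b = -4, c = 6, d = 1/3.
So h(s) = -2s^3 - 4s^2 + 6s + 1/3.
Check: h(-3) = 1/3. ✓

h(s) = -2s^3 - 4s^2 + 6s + 1/3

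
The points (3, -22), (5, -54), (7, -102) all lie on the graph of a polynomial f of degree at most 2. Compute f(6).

-76

Using the Lagrange interpolation formula with nodes 3, 5, 7:
  L_0(s) = (s - 5)(s - 7) / 8
  L_1(s) = (s - 3)(s - 7) / -4
  L_2(s) = (s - 3)(s - 5) / 8
Then f(s) = -22·L_0(s) - 54·L_1(s) - 102·L_2(s).
Expanding and collecting terms gives f(s) = -2s^2 - 4.
Evaluating at s = 6: f(6) = -76.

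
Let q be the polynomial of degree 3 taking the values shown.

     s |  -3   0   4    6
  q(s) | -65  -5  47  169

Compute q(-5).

-205

Using the Lagrange interpolation formula with nodes -3, 0, 4, 6:
  L_0(s) = s(s - 4)(s - 6) / -189
  L_1(s) = (s + 3)(s - 4)(s - 6) / 72
  L_2(s) = (s + 3)s(s - 6) / -56
  L_3(s) = (s + 3)s(s - 4) / 108
Then q(s) = -65·L_0(s) - 5·L_1(s) + 47·L_2(s) + 169·L_3(s).
Expanding and collecting terms gives q(s) = s^3 - 2s^2 + 5s - 5.
Evaluating at s = -5: q(-5) = -205.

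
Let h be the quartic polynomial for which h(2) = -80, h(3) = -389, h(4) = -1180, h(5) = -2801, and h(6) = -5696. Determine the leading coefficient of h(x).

Write h(x) = ax^4 + bx^3 + cx^2 + dx + e. Substituting each data point gives a linear system:
  16a + 8b + 4c + 2d + e = -80
  81a + 27b + 9c + 3d + e = -389
  256a + 64b + 16c + 4d + e = -1180
  625a + 125b + 25c + 5d + e = -2801
  1296a + 216b + 36c + 6d + e = -5696
Solving the system yields a = -4, b = -2, c = -3, d = 4, e = 4.
So h(x) = -4x⁴ - 2x³ - 3x² + 4x + 4.
The leading coefficient is -4.

-4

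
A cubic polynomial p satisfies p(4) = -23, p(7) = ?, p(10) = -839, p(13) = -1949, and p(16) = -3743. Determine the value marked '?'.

-251

On equispaced nodes a degree-3 polynomial has vanishing fourth forward difference, so
  p(4) - 4·p(7) + 6·p(10) - 4·p(13) + p(16) = 0.
Substituting the known values and solving for p(7):
  -4·p(7) = 1004
  p(7) = -251.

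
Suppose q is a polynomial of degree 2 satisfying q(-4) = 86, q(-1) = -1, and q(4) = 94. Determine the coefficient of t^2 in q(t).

Write q(t) = at^2 + bt + c. Substituting each data point gives a linear system:
  16a - 4b + c = 86
  a - b + c = -1
  16a + 4b + c = 94
Solving the system yields a = 6, b = 1, c = -6.
So q(t) = 6t^2 + t - 6.
The leading coefficient is 6.

6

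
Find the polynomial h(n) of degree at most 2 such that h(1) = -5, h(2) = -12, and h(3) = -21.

Using the Lagrange interpolation formula with nodes 1, 2, 3:
  L_0(n) = (n - 2)(n - 3) / 2
  L_1(n) = (n - 1)(n - 3) / -1
  L_2(n) = (n - 1)(n - 2) / 2
Then h(n) = -5·L_0(n) - 12·L_1(n) - 21·L_2(n).
Expanding and collecting terms gives h(n) = -n² - 4n.
Check: h(3) = -21. ✓

h(n) = -n^2 - 4n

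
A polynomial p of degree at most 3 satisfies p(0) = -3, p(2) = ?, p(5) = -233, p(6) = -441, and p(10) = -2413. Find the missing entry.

-5

The 4 known points determine the degree-3 polynomial uniquely.
Write p(x) = ax^3 + bx^2 + cx + d. Substituting each data point gives a linear system:
  d = -3
  125a + 25b + 5c + d = -233
  216a + 36b + 6c + d = -441
  1000a + 100b + 10c + d = -2413
Solving the system yields a = -3, b = 6, c = -1, d = -3.
So p(x) = -3x³ + 6x² - x - 3.
Then p(2) = -5.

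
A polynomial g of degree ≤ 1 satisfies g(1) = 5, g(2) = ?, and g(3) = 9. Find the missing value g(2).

On equispaced nodes a degree-1 polynomial has vanishing second forward difference, so
  g(1) - 2·g(2) + g(3) = 0.
Substituting the known values and solving for g(2):
  -2·g(2) = -14
  g(2) = 7.

7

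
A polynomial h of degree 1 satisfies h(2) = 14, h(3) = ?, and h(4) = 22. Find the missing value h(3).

The 2 known points determine the degree-1 polynomial uniquely.
Write h(u) = au + b. Substituting each data point gives a linear system:
  2a + b = 14
  4a + b = 22
Solving the system yields a = 4, b = 6.
So h(u) = 4u + 6.
Then h(3) = 18.

18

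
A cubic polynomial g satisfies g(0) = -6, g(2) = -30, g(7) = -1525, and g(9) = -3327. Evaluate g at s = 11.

Using the Lagrange interpolation formula with nodes 0, 2, 7, 9:
  L_0(s) = (s - 2)(s - 7)(s - 9) / -126
  L_1(s) = s(s - 7)(s - 9) / 70
  L_2(s) = s(s - 2)(s - 9) / -70
  L_3(s) = s(s - 2)(s - 7) / 126
Then g(s) = -6·L_0(s) - 30·L_1(s) - 1525·L_2(s) - 3327·L_3(s).
Expanding and collecting terms gives g(s) = -5s³ + 4s² - 6.
Evaluating at s = 11: g(11) = -6177.

-6177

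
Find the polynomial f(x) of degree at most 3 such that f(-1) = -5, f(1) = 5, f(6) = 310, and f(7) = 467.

f(x) = x^3 + 2x^2 + 4x - 2

Write f(x) = ax^3 + bx^2 + cx + d. Substituting each data point gives a linear system:
  -a + b - c + d = -5
  a + b + c + d = 5
  216a + 36b + 6c + d = 310
  343a + 49b + 7c + d = 467
Solving the system yields a = 1, b = 2, c = 4, d = -2.
So f(x) = x^3 + 2x^2 + 4x - 2.
Check: f(6) = 310. ✓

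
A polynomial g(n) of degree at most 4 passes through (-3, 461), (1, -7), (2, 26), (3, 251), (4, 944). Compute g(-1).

-1

Write g(n) = an^4 + bn^3 + cn^2 + dn + e. Substituting each data point gives a linear system:
  81a - 27b + 9c - 3d + e = 461
  a + b + c + d + e = -7
  16a + 8b + 4c + 2d + e = 26
  81a + 27b + 9c + 3d + e = 251
  256a + 64b + 16c + 4d + e = 944
Solving the system yields a = 5, b = -4, c = -5, d = 1, e = -4.
So g(n) = 5n^4 - 4n^3 - 5n^2 + n - 4.
Then g(-1) = -1.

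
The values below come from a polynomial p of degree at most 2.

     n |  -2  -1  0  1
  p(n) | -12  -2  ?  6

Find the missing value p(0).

4

The 3 known points determine the degree-2 polynomial uniquely.
Write p(n) = an^2 + bn + c. Substituting each data point gives a linear system:
  4a - 2b + c = -12
  a - b + c = -2
  a + b + c = 6
Solving the system yields a = -2, b = 4, c = 4.
So p(n) = -2n² + 4n + 4.
Then p(0) = 4.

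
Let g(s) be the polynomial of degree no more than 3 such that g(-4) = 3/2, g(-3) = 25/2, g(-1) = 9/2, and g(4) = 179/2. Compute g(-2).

Write g(s) = as^3 + bs^2 + cs + d. Substituting each data point gives a linear system:
  -64a + 16b - 4c + d = 3/2
  -27a + 9b - 3c + d = 25/2
  -a + b - c + d = 9/2
  64a + 16b + 4c + d = 179/2
Solving the system yields a = 1, b = 3, c = -5, d = -5/2.
So g(s) = s^3 + 3s^2 - 5s - 5/2.
Then g(-2) = 23/2.

23/2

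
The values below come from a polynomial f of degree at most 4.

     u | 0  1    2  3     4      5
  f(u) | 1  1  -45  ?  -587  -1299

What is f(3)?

-209

The 5 known points determine the degree-4 polynomial uniquely.
Write f(u) = au^4 + bu^3 + cu^2 + du + e. Substituting each data point gives a linear system:
  e = 1
  a + b + c + d + e = 1
  16a + 8b + 4c + 2d + e = -45
  256a + 64b + 16c + 4d + e = -587
  625a + 125b + 25c + 5d + e = -1299
Solving the system yields a = -1, b = -6, c = 2, d = 5, e = 1.
So f(u) = -u⁴ - 6u³ + 2u² + 5u + 1.
Then f(3) = -209.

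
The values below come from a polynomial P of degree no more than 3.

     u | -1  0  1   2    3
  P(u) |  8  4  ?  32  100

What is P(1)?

6

The 4 known points determine the degree-3 polynomial uniquely.
Write P(u) = au^3 + bu^2 + cu + d. Substituting each data point gives a linear system:
  -a + b - c + d = 8
  d = 4
  8a + 4b + 2c + d = 32
  27a + 9b + 3c + d = 100
Solving the system yields a = 3, b = 3, c = -4, d = 4.
So P(u) = 3u^3 + 3u^2 - 4u + 4.
Then P(1) = 6.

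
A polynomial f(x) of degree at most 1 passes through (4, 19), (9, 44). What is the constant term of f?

-1

Write f(x) = ax + b. Substituting each data point gives a linear system:
  4a + b = 19
  9a + b = 44
Solving the system yields a = 5, b = -1.
So f(x) = 5x - 1.
The constant term is -1.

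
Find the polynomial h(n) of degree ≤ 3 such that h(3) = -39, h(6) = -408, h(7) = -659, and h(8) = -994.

h(n) = -2n^3 + 3n + 6

Write h(n) = an^3 + bn^2 + cn + d. Substituting each data point gives a linear system:
  27a + 9b + 3c + d = -39
  216a + 36b + 6c + d = -408
  343a + 49b + 7c + d = -659
  512a + 64b + 8c + d = -994
Solving the system yields a = -2, b = 0, c = 3, d = 6.
So h(n) = -2n^3 + 3n + 6.
Check: h(3) = -39. ✓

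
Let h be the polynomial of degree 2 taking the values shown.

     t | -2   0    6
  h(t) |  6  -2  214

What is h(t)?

h(t) = 5t^2 + 6t - 2

Write h(t) = at^2 + bt + c. Substituting each data point gives a linear system:
  4a - 2b + c = 6
  c = -2
  36a + 6b + c = 214
Solving the system yields a = 5, b = 6, c = -2.
So h(t) = 5t^2 + 6t - 2.
Check: h(-2) = 6. ✓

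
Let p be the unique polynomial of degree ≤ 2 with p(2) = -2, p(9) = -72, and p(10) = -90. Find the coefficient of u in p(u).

Write p(u) = au^2 + bu + c. Substituting each data point gives a linear system:
  4a + 2b + c = -2
  81a + 9b + c = -72
  100a + 10b + c = -90
Solving the system yields a = -1, b = 1, c = 0.
So p(u) = -u^2 + u.
The coefficient of u is 1.

1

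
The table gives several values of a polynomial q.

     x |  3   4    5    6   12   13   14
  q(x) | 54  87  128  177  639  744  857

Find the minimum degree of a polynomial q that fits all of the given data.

Divided differences on the nodes 3, 4, 5, 6, 12, 13, 14:
  order 0: 54  87  128  177  639  744  857
  order 1: 33  41  49  77  105  113
  order 2: 4  4  4  4  4
  order 3: 0  0  0  0
  order 4: 0  0  0
  order 5: 0  0
  order 6: 0
The order-2 divided differences are all 4 (nonzero) and every higher order vanishes, so the data lies on a polynomial of degree exactly 2.

2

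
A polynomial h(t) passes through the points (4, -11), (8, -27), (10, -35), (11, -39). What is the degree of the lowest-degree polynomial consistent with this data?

Divided differences on the nodes 4, 8, 10, 11:
  order 0: -11  -27  -35  -39
  order 1: -4  -4  -4
  order 2: 0  0
  order 3: 0
The order-1 divided differences are all -4 (nonzero) and every higher order vanishes, so the data lies on a polynomial of degree exactly 1.

1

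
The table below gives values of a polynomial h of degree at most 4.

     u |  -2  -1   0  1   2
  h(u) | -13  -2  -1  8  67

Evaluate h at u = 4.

Forward differences of the values at u = -2, -1, 0, 1, 2:
  h  : -13  -2  -1  8  67
  Δ  : 11  1  9  59
  Δ^2: -10  8  50
  Δ^3: 18  42
  Δ^4: 24
The fourth differences are constant, confirming degree 4.
Interpolating (Newton forward form) and evaluating at u = 4 gives h(4) = 623.

623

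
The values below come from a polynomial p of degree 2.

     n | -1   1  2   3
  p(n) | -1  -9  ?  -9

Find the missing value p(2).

-10

The 3 known points determine the degree-2 polynomial uniquely.
Write p(n) = an^2 + bn + c. Substituting each data point gives a linear system:
  a - b + c = -1
  a + b + c = -9
  9a + 3b + c = -9
Solving the system yields a = 1, b = -4, c = -6.
So p(n) = n^2 - 4n - 6.
Then p(2) = -10.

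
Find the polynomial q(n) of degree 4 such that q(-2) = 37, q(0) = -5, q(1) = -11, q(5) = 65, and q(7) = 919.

q(n) = n^4 - 4n^3 - 2n^2 - n - 5

Write q(n) = an^4 + bn^3 + cn^2 + dn + e. Substituting each data point gives a linear system:
  16a - 8b + 4c - 2d + e = 37
  e = -5
  a + b + c + d + e = -11
  625a + 125b + 25c + 5d + e = 65
  2401a + 343b + 49c + 7d + e = 919
Solving the system yields a = 1, b = -4, c = -2, d = -1, e = -5.
So q(n) = n⁴ - 4n³ - 2n² - n - 5.
Check: q(7) = 919. ✓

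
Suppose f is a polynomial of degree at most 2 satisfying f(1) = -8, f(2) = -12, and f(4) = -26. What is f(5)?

Write f(t) = at^2 + bt + c. Substituting each data point gives a linear system:
  a + b + c = -8
  4a + 2b + c = -12
  16a + 4b + c = -26
Solving the system yields a = -1, b = -1, c = -6.
So f(t) = -t^2 - t - 6.
Then f(5) = -36.

-36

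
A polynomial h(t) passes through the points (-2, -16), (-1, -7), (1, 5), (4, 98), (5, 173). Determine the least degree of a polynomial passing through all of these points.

Divided differences on the nodes -2, -1, 1, 4, 5:
  order 0: -16  -7  5  98  173
  order 1: 9  6  31  75
  order 2: -1  5  11
  order 3: 1  1
  order 4: 0
The order-3 divided differences are all 1 (nonzero) and every higher order vanishes, so the data lies on a polynomial of degree exactly 3.

3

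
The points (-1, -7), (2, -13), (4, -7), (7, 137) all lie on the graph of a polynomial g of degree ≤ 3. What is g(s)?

g(s) = s^3 - 4s^2 - s - 3

Write g(s) = as^3 + bs^2 + cs + d. Substituting each data point gives a linear system:
  -a + b - c + d = -7
  8a + 4b + 2c + d = -13
  64a + 16b + 4c + d = -7
  343a + 49b + 7c + d = 137
Solving the system yields a = 1, b = -4, c = -1, d = -3.
So g(s) = s^3 - 4s^2 - s - 3.
Check: g(-1) = -7. ✓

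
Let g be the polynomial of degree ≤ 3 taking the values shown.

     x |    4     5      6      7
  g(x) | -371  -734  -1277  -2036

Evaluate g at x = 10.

-5969

Write g(x) = ax^3 + bx^2 + cx + d. Substituting each data point gives a linear system:
  64a + 16b + 4c + d = -371
  125a + 25b + 5c + d = -734
  216a + 36b + 6c + d = -1277
  343a + 49b + 7c + d = -2036
Solving the system yields a = -6, b = 0, c = 3, d = 1.
So g(x) = -6x^3 + 3x + 1.
Then g(10) = -5969.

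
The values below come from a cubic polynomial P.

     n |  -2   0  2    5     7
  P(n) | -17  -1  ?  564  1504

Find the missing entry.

39

The 4 known points determine the degree-3 polynomial uniquely.
Write P(n) = an^3 + bn^2 + cn + d. Substituting each data point gives a linear system:
  -8a + 4b - 2c + d = -17
  d = -1
  125a + 25b + 5c + d = 564
  343a + 49b + 7c + d = 1504
Solving the system yields a = 4, b = 3, c = -2, d = -1.
So P(n) = 4n^3 + 3n^2 - 2n - 1.
Then P(2) = 39.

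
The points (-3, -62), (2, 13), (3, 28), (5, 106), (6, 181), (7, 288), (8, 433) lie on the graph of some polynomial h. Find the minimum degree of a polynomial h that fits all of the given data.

Divided differences on the nodes -3, 2, 3, 5, 6, 7, 8:
  order 0: -62  13  28  106  181  288  433
  order 1: 15  15  39  75  107  145
  order 2: 0  8  12  16  19
  order 3: 1  1  1  1
  order 4: 0  0  0
  order 5: 0  0
  order 6: 0
The order-3 divided differences are all 1 (nonzero) and every higher order vanishes, so the data lies on a polynomial of degree exactly 3.

3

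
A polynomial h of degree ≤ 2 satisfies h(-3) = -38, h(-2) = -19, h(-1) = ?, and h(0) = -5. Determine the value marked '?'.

-8

The 3 known points determine the degree-2 polynomial uniquely.
Write h(u) = au^2 + bu + c. Substituting each data point gives a linear system:
  9a - 3b + c = -38
  4a - 2b + c = -19
  c = -5
Solving the system yields a = -4, b = -1, c = -5.
So h(u) = -4u² - u - 5.
Then h(-1) = -8.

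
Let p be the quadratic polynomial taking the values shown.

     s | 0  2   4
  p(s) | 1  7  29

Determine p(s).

Write p(s) = as^2 + bs + c. Substituting each data point gives a linear system:
  c = 1
  4a + 2b + c = 7
  16a + 4b + c = 29
Solving the system yields a = 2, b = -1, c = 1.
So p(s) = 2s² - s + 1.
Check: p(4) = 29. ✓

p(s) = 2s^2 - s + 1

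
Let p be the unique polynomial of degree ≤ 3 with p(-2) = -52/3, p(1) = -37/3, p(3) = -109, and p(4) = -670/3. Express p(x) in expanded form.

p(x) = -2x^3 - 6x^2 + (5/3)x - 6

Using the Lagrange interpolation formula with nodes -2, 1, 3, 4:
  L_0(x) = (x - 1)(x - 3)(x - 4) / -90
  L_1(x) = (x + 2)(x - 3)(x - 4) / 18
  L_2(x) = (x + 2)(x - 1)(x - 4) / -10
  L_3(x) = (x + 2)(x - 1)(x - 3) / 18
Then p(x) = -52/3·L_0(x) - 37/3·L_1(x) - 109·L_2(x) - 670/3·L_3(x).
Expanding and collecting terms gives p(x) = -2x³ - 6x² + (5/3)x - 6.
Check: p(3) = -109. ✓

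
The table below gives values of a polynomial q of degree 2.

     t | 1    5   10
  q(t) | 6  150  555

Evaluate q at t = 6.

Using the Lagrange interpolation formula with nodes 1, 5, 10:
  L_0(t) = (t - 5)(t - 10) / 36
  L_1(t) = (t - 1)(t - 10) / -20
  L_2(t) = (t - 1)(t - 5) / 45
Then q(t) = 6·L_0(t) + 150·L_1(t) + 555·L_2(t).
Expanding and collecting terms gives q(t) = 5t^2 + 6t - 5.
Evaluating at t = 6: q(6) = 211.

211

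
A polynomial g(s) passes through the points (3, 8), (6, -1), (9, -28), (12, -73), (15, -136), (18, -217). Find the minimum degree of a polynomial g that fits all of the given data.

Forward differences of the values at s = 3, 6, 9, 12, 15, 18:
  g  : 8  -1  -28  -73  -136  -217
  Δ  : -9  -27  -45  -63  -81
  Δ^2: -18  -18  -18  -18
  Δ^3: 0  0  0
  Δ^4: 0  0
  Δ^5: 0
The second differences are constant (-18) and nonzero, while all higher differences vanish, so the minimal degree is 2.

2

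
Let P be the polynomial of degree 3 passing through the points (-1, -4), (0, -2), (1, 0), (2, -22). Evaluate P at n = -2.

Forward differences of the values at n = -1, 0, 1, 2:
  P  : -4  -2  0  -22
  Δ  : 2  2  -22
  Δ^2: 0  -24
  Δ^3: -24
The third differences are constant, confirming degree 3.
Interpolating (Newton forward form) and evaluating at n = -2 gives P(-2) = 18.

18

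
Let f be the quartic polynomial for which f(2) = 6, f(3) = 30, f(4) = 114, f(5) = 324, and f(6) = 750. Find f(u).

f(u) = u^4 - 3u^3 + 2u^2 + 6u - 6

Using the Lagrange interpolation formula with nodes 2, 3, 4, 5, 6:
  L_0(u) = (u - 3)(u - 4)(u - 5)(u - 6) / 24
  L_1(u) = (u - 2)(u - 4)(u - 5)(u - 6) / -6
  L_2(u) = (u - 2)(u - 3)(u - 5)(u - 6) / 4
  L_3(u) = (u - 2)(u - 3)(u - 4)(u - 6) / -6
  L_4(u) = (u - 2)(u - 3)(u - 4)(u - 5) / 24
Then f(u) = 6·L_0(u) + 30·L_1(u) + 114·L_2(u) + 324·L_3(u) + 750·L_4(u).
Expanding and collecting terms gives f(u) = u^4 - 3u^3 + 2u^2 + 6u - 6.
Check: f(6) = 750. ✓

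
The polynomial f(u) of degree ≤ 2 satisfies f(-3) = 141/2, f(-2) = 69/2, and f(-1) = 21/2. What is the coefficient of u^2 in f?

6

Write f(u) = au^2 + bu + c. Substituting each data point gives a linear system:
  9a - 3b + c = 141/2
  4a - 2b + c = 69/2
  a - b + c = 21/2
Solving the system yields a = 6, b = -6, c = -3/2.
So f(u) = 6u^2 - 6u - 3/2.
The leading coefficient is 6.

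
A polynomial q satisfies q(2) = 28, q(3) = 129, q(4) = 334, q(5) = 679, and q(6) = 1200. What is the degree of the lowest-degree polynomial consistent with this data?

3

Forward differences of the values at u = 2, 3, 4, 5, 6:
  q  : 28  129  334  679  1200
  Δ  : 101  205  345  521
  Δ^2: 104  140  176
  Δ^3: 36  36
  Δ^4: 0
The third differences are constant (36) and nonzero, while all higher differences vanish, so the minimal degree is 3.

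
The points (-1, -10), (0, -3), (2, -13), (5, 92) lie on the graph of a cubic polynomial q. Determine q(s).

Write q(s) = as^3 + bs^2 + cs + d. Substituting each data point gives a linear system:
  -a + b - c + d = -10
  d = -3
  8a + 4b + 2c + d = -13
  125a + 25b + 5c + d = 92
Solving the system yields a = 2, b = -6, c = -1, d = -3.
So q(s) = 2s^3 - 6s^2 - s - 3.
Check: q(-1) = -10. ✓

q(s) = 2s^3 - 6s^2 - s - 3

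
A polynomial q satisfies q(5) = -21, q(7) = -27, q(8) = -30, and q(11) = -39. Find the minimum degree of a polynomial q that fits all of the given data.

1

Divided differences on the nodes 5, 7, 8, 11:
  order 0: -21  -27  -30  -39
  order 1: -3  -3  -3
  order 2: 0  0
  order 3: 0
The order-1 divided differences are all -3 (nonzero) and every higher order vanishes, so the data lies on a polynomial of degree exactly 1.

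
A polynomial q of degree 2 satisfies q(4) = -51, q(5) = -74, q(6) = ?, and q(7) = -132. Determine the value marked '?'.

The 3 known points determine the degree-2 polynomial uniquely.
Write q(x) = ax^2 + bx + c. Substituting each data point gives a linear system:
  16a + 4b + c = -51
  25a + 5b + c = -74
  49a + 7b + c = -132
Solving the system yields a = -2, b = -5, c = 1.
So q(x) = -2x^2 - 5x + 1.
Then q(6) = -101.

-101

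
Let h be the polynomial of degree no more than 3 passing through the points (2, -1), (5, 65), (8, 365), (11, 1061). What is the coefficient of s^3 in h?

1

Write h(s) = as^3 + bs^2 + cs + d. Substituting each data point gives a linear system:
  8a + 4b + 2c + d = -1
  125a + 25b + 5c + d = 65
  512a + 64b + 8c + d = 365
  1331a + 121b + 11c + d = 1061
Solving the system yields a = 1, b = -2, c = -3, d = 5.
So h(s) = s³ - 2s² - 3s + 5.
The leading coefficient is 1.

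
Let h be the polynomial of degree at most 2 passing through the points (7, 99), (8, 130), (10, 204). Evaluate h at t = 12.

Using the Lagrange interpolation formula with nodes 7, 8, 10:
  L_0(t) = (t - 8)(t - 10) / 3
  L_1(t) = (t - 7)(t - 10) / -2
  L_2(t) = (t - 7)(t - 8) / 6
Then h(t) = 99·L_0(t) + 130·L_1(t) + 204·L_2(t).
Expanding and collecting terms gives h(t) = 2t² + t - 6.
Evaluating at t = 12: h(12) = 294.

294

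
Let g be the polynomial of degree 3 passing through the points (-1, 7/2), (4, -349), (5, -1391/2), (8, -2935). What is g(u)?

g(u) = -6u^3 + 2u^2 + (3/2)u - 3

Write g(u) = au^3 + bu^2 + cu + d. Substituting each data point gives a linear system:
  -a + b - c + d = 7/2
  64a + 16b + 4c + d = -349
  125a + 25b + 5c + d = -1391/2
  512a + 64b + 8c + d = -2935
Solving the system yields a = -6, b = 2, c = 3/2, d = -3.
So g(u) = -6u³ + 2u² + (3/2)u - 3.
Check: g(4) = -349. ✓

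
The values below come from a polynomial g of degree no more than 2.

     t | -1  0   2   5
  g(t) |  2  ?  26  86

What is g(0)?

6

The 3 known points determine the degree-2 polynomial uniquely.
Write g(t) = at^2 + bt + c. Substituting each data point gives a linear system:
  a - b + c = 2
  4a + 2b + c = 26
  25a + 5b + c = 86
Solving the system yields a = 2, b = 6, c = 6.
So g(t) = 2t^2 + 6t + 6.
Then g(0) = 6.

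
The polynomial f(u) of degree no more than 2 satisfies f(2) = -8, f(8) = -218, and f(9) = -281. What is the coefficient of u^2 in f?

-4

Write f(u) = au^2 + bu + c. Substituting each data point gives a linear system:
  4a + 2b + c = -8
  64a + 8b + c = -218
  81a + 9b + c = -281
Solving the system yields a = -4, b = 5, c = -2.
So f(u) = -4u² + 5u - 2.
The leading coefficient is -4.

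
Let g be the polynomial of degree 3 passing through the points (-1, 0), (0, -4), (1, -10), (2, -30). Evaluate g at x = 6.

Using the Lagrange interpolation formula with nodes -1, 0, 1, 2:
  L_0(x) = x(x - 1)(x - 2) / -6
  L_1(x) = (x + 1)(x - 1)(x - 2) / 2
  L_2(x) = (x + 1)x(x - 2) / -2
  L_3(x) = (x + 1)x(x - 1) / 6
Then g(x) = 0·L_0(x) - 4·L_1(x) - 10·L_2(x) - 30·L_3(x).
Expanding and collecting terms gives g(x) = -2x³ - x² - 3x - 4.
Evaluating at x = 6: g(6) = -490.

-490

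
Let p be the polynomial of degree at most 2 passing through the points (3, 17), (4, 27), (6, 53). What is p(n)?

p(n) = n^2 + 3n - 1

Using the Lagrange interpolation formula with nodes 3, 4, 6:
  L_0(n) = (n - 4)(n - 6) / 3
  L_1(n) = (n - 3)(n - 6) / -2
  L_2(n) = (n - 3)(n - 4) / 6
Then p(n) = 17·L_0(n) + 27·L_1(n) + 53·L_2(n).
Expanding and collecting terms gives p(n) = n^2 + 3n - 1.
Check: p(6) = 53. ✓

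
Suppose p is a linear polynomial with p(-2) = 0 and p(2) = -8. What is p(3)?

Using the Lagrange interpolation formula with nodes -2, 2:
  L_0(u) = (u - 2) / -4
  L_1(u) = (u + 2) / 4
Then p(u) = 0·L_0(u) - 8·L_1(u).
Expanding and collecting terms gives p(u) = -2u - 4.
Evaluating at u = 3: p(3) = -10.

-10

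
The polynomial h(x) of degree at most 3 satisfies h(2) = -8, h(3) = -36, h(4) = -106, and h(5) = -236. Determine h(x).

Write h(x) = ax^3 + bx^2 + cx + d. Substituting each data point gives a linear system:
  8a + 4b + 2c + d = -8
  27a + 9b + 3c + d = -36
  64a + 16b + 4c + d = -106
  125a + 25b + 5c + d = -236
Solving the system yields a = -3, b = 6, c = -1, d = -6.
So h(x) = -3x^3 + 6x^2 - x - 6.
Check: h(5) = -236. ✓

h(x) = -3x^3 + 6x^2 - x - 6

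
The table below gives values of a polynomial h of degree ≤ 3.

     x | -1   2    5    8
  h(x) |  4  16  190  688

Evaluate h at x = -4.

Using the Lagrange interpolation formula with nodes -1, 2, 5, 8:
  L_0(x) = (x - 2)(x - 5)(x - 8) / -162
  L_1(x) = (x + 1)(x - 5)(x - 8) / 54
  L_2(x) = (x + 1)(x - 2)(x - 8) / -54
  L_3(x) = (x + 1)(x - 2)(x - 5) / 162
Then h(x) = 4·L_0(x) + 16·L_1(x) + 190·L_2(x) + 688·L_3(x).
Expanding and collecting terms gives h(x) = x³ + 3x² - 2x.
Evaluating at x = -4: h(-4) = -8.

-8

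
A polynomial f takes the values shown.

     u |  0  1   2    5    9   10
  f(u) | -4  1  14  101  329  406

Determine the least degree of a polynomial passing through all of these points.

2

Divided differences on the nodes 0, 1, 2, 5, 9, 10:
  order 0: -4  1  14  101  329  406
  order 1: 5  13  29  57  77
  order 2: 4  4  4  4
  order 3: 0  0  0
  order 4: 0  0
  order 5: 0
The order-2 divided differences are all 4 (nonzero) and every higher order vanishes, so the data lies on a polynomial of degree exactly 2.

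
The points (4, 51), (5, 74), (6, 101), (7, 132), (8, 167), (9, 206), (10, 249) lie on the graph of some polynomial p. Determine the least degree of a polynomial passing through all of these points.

Forward differences of the values at s = 4, 5, 6, 7, 8, 9, 10:
  p  : 51  74  101  132  167  206  249
  Δ  : 23  27  31  35  39  43
  Δ^2: 4  4  4  4  4
  Δ^3: 0  0  0  0
  Δ^4: 0  0  0
  Δ^5: 0  0
  Δ^6: 0
The second differences are constant (4) and nonzero, while all higher differences vanish, so the minimal degree is 2.

2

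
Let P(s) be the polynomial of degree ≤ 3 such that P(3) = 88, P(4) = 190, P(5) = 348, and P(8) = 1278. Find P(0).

Using the Lagrange interpolation formula with nodes 3, 4, 5, 8:
  L_0(s) = (s - 4)(s - 5)(s - 8) / -10
  L_1(s) = (s - 3)(s - 5)(s - 8) / 4
  L_2(s) = (s - 3)(s - 4)(s - 8) / -6
  L_3(s) = (s - 3)(s - 4)(s - 5) / 60
Then P(s) = 88·L_0(s) + 190·L_1(s) + 348·L_2(s) + 1278·L_3(s).
Expanding and collecting terms gives P(s) = 2s^3 + 4s^2 - 2.
Evaluating at s = 0: P(0) = -2.

-2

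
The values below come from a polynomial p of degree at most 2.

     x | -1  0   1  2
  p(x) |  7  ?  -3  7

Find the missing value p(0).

The 3 known points determine the degree-2 polynomial uniquely.
Write p(x) = ax^2 + bx + c. Substituting each data point gives a linear system:
  a - b + c = 7
  a + b + c = -3
  4a + 2b + c = 7
Solving the system yields a = 5, b = -5, c = -3.
So p(x) = 5x^2 - 5x - 3.
Then p(0) = -3.

-3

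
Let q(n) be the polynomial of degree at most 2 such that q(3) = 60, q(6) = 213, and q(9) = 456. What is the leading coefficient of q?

Write q(n) = an^2 + bn + c. Substituting each data point gives a linear system:
  9a + 3b + c = 60
  36a + 6b + c = 213
  81a + 9b + c = 456
Solving the system yields a = 5, b = 6, c = -3.
So q(n) = 5n^2 + 6n - 3.
The leading coefficient is 5.

5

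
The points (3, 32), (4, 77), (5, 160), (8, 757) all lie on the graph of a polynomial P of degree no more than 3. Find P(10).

Using the Lagrange interpolation formula with nodes 3, 4, 5, 8:
  L_0(s) = (s - 4)(s - 5)(s - 8) / -10
  L_1(s) = (s - 3)(s - 5)(s - 8) / 4
  L_2(s) = (s - 3)(s - 4)(s - 8) / -6
  L_3(s) = (s - 3)(s - 4)(s - 5) / 60
Then P(s) = 32·L_0(s) + 77·L_1(s) + 160·L_2(s) + 757·L_3(s).
Expanding and collecting terms gives P(s) = 2s^3 - 5s^2 + 6s + 5.
Evaluating at s = 10: P(10) = 1565.

1565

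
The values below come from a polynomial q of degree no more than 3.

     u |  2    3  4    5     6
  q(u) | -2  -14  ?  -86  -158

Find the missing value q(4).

The 4 known points determine the degree-3 polynomial uniquely.
Write q(u) = au^3 + bu^2 + cu + d. Substituting each data point gives a linear system:
  8a + 4b + 2c + d = -2
  27a + 9b + 3c + d = -14
  125a + 25b + 5c + d = -86
  216a + 36b + 6c + d = -158
Solving the system yields a = -1, b = 2, c = -3, d = 4.
So q(u) = -u^3 + 2u^2 - 3u + 4.
Then q(4) = -40.

-40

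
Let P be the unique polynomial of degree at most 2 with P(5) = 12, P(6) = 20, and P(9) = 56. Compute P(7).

30

Write P(n) = an^2 + bn + c. Substituting each data point gives a linear system:
  25a + 5b + c = 12
  36a + 6b + c = 20
  81a + 9b + c = 56
Solving the system yields a = 1, b = -3, c = 2.
So P(n) = n^2 - 3n + 2.
Then P(7) = 30.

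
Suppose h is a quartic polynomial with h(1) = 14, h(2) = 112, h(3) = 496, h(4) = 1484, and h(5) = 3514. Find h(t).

h(t) = 5t^4 + 3t^3 + 2t + 4

Write h(t) = at^4 + bt^3 + ct^2 + dt + e. Substituting each data point gives a linear system:
  a + b + c + d + e = 14
  16a + 8b + 4c + 2d + e = 112
  81a + 27b + 9c + 3d + e = 496
  256a + 64b + 16c + 4d + e = 1484
  625a + 125b + 25c + 5d + e = 3514
Solving the system yields a = 5, b = 3, c = 0, d = 2, e = 4.
So h(t) = 5t^4 + 3t^3 + 2t + 4.
Check: h(4) = 1484. ✓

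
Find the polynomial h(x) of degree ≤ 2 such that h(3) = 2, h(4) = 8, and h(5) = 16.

Write h(x) = ax^2 + bx + c. Substituting each data point gives a linear system:
  9a + 3b + c = 2
  16a + 4b + c = 8
  25a + 5b + c = 16
Solving the system yields a = 1, b = -1, c = -4.
So h(x) = x^2 - x - 4.
Check: h(3) = 2. ✓

h(x) = x^2 - x - 4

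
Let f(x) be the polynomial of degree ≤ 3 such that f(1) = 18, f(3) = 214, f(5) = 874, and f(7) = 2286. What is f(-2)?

Using the Lagrange interpolation formula with nodes 1, 3, 5, 7:
  L_0(x) = (x - 3)(x - 5)(x - 7) / -48
  L_1(x) = (x - 1)(x - 5)(x - 7) / 16
  L_2(x) = (x - 1)(x - 3)(x - 7) / -16
  L_3(x) = (x - 1)(x - 3)(x - 5) / 48
Then f(x) = 18·L_0(x) + 214·L_1(x) + 874·L_2(x) + 2286·L_3(x).
Expanding and collecting terms gives f(x) = 6x^3 + 4x^2 + 4x + 4.
Evaluating at x = -2: f(-2) = -36.

-36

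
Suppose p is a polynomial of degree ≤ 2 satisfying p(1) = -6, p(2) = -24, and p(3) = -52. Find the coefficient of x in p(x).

Write p(x) = ax^2 + bx + c. Substituting each data point gives a linear system:
  a + b + c = -6
  4a + 2b + c = -24
  9a + 3b + c = -52
Solving the system yields a = -5, b = -3, c = 2.
So p(x) = -5x^2 - 3x + 2.
The coefficient of x is -3.

-3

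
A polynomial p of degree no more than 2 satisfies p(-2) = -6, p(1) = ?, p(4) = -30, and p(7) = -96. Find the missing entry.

0

On equispaced nodes a degree-2 polynomial has vanishing third forward difference, so
  - p(-2) + 3·p(1) - 3·p(4) + p(7) = 0.
Substituting the known values and solving for p(1):
  3·p(1) = 0
  p(1) = 0.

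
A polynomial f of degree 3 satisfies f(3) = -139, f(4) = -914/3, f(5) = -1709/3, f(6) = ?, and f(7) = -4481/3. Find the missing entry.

On equispaced nodes a degree-3 polynomial has vanishing fourth forward difference, so
  f(3) - 4·f(4) + 6·f(5) - 4·f(6) + f(7) = 0.
Substituting the known values and solving for f(6):
  -4·f(6) = 3832
  f(6) = -958.

-958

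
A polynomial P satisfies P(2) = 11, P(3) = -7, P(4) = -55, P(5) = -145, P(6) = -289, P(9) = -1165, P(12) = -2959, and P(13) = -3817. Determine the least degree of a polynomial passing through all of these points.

3

Divided differences on the nodes 2, 3, 4, 5, 6, 9, 12, 13:
  order 0: 11  -7  -55  -145  -289  -1165  -2959  -3817
  order 1: -18  -48  -90  -144  -292  -598  -858
  order 2: -15  -21  -27  -37  -51  -65
  order 3: -2  -2  -2  -2  -2
  order 4: 0  0  0  0
  order 5: 0  0  0
  order 6: 0  0
  order 7: 0
The order-3 divided differences are all -2 (nonzero) and every higher order vanishes, so the data lies on a polynomial of degree exactly 3.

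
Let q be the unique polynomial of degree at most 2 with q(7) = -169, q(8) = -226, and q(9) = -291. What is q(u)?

q(u) = -4u^2 + 3u + 6

Write q(u) = au^2 + bu + c. Substituting each data point gives a linear system:
  49a + 7b + c = -169
  64a + 8b + c = -226
  81a + 9b + c = -291
Solving the system yields a = -4, b = 3, c = 6.
So q(u) = -4u² + 3u + 6.
Check: q(7) = -169. ✓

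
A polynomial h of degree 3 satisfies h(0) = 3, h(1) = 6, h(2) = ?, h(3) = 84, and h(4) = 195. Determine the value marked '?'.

On equispaced nodes a degree-3 polynomial has vanishing fourth forward difference, so
  h(0) - 4·h(1) + 6·h(2) - 4·h(3) + h(4) = 0.
Substituting the known values and solving for h(2):
  6·h(2) = 162
  h(2) = 27.

27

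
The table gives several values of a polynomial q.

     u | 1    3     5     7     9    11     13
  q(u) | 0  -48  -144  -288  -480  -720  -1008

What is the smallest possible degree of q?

2

Forward differences of the values at u = 1, 3, 5, 7, 9, 11, 13:
  q  : 0  -48  -144  -288  -480  -720  -1008
  Δ  : -48  -96  -144  -192  -240  -288
  Δ^2: -48  -48  -48  -48  -48
  Δ^3: 0  0  0  0
  Δ^4: 0  0  0
  Δ^5: 0  0
  Δ^6: 0
The second differences are constant (-48) and nonzero, while all higher differences vanish, so the minimal degree is 2.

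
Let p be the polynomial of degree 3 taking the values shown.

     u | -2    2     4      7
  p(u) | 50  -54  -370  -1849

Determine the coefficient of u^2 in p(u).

-2

Write p(u) = au^3 + bu^2 + cu + d. Substituting each data point gives a linear system:
  -8a + 4b - 2c + d = 50
  8a + 4b + 2c + d = -54
  64a + 16b + 4c + d = -370
  343a + 49b + 7c + d = -1849
Solving the system yields a = -5, b = -2, c = -6, d = 6.
So p(u) = -5u³ - 2u² - 6u + 6.
The coefficient of u^2 is -2.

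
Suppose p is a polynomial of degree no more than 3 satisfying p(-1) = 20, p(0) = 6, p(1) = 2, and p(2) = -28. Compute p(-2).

80

Write p(n) = an^3 + bn^2 + cn + d. Substituting each data point gives a linear system:
  -a + b - c + d = 20
  d = 6
  a + b + c + d = 2
  8a + 4b + 2c + d = -28
Solving the system yields a = -6, b = 5, c = -3, d = 6.
So p(n) = -6n³ + 5n² - 3n + 6.
Then p(-2) = 80.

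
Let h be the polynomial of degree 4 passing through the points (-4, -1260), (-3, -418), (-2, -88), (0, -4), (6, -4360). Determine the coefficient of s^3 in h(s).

Write h(s) = as^4 + bs^3 + cs^2 + ds + e. Substituting each data point gives a linear system:
  256a - 64b + 16c - 4d + e = -1260
  81a - 27b + 9c - 3d + e = -418
  16a - 8b + 4c - 2d + e = -88
  e = -4
  1296a + 216b + 36c + 6d + e = -4360
Solving the system yields a = -4, b = 4, c = 0, d = -6, e = -4.
So h(s) = -4s^4 + 4s^3 - 6s - 4.
The coefficient of s^3 is 4.

4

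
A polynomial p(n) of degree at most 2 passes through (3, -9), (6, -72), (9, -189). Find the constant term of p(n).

0

Write p(n) = an^2 + bn + c. Substituting each data point gives a linear system:
  9a + 3b + c = -9
  36a + 6b + c = -72
  81a + 9b + c = -189
Solving the system yields a = -3, b = 6, c = 0.
So p(n) = -3n^2 + 6n.
The constant term is 0.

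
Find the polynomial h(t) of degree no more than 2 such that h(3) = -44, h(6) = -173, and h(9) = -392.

h(t) = -5t^2 + 2t - 5

Using the Lagrange interpolation formula with nodes 3, 6, 9:
  L_0(t) = (t - 6)(t - 9) / 18
  L_1(t) = (t - 3)(t - 9) / -9
  L_2(t) = (t - 3)(t - 6) / 18
Then h(t) = -44·L_0(t) - 173·L_1(t) - 392·L_2(t).
Expanding and collecting terms gives h(t) = -5t^2 + 2t - 5.
Check: h(3) = -44. ✓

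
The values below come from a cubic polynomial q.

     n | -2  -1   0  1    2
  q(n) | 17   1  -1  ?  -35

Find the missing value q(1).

-7

The 4 known points determine the degree-3 polynomial uniquely.
Write q(n) = an^3 + bn^2 + cn + d. Substituting each data point gives a linear system:
  -8a + 4b - 2c + d = 17
  -a + b - c + d = 1
  d = -1
  8a + 4b + 2c + d = -35
Solving the system yields a = -3, b = -2, c = -1, d = -1.
So q(n) = -3n^3 - 2n^2 - n - 1.
Then q(1) = -7.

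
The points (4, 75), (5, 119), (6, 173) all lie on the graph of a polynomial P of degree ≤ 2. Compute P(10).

Forward differences of the values at x = 4, 5, 6:
  P  : 75  119  173
  Δ  : 44  54
  Δ^2: 10
The second differences are constant, confirming degree 2.
Interpolating (Newton forward form) and evaluating at x = 10 gives P(10) = 489.

489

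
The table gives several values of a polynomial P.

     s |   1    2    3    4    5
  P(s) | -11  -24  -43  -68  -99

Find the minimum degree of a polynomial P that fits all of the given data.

2

Forward differences of the values at s = 1, 2, 3, 4, 5:
  P  : -11  -24  -43  -68  -99
  Δ  : -13  -19  -25  -31
  Δ^2: -6  -6  -6
  Δ^3: 0  0
  Δ^4: 0
The second differences are constant (-6) and nonzero, while all higher differences vanish, so the minimal degree is 2.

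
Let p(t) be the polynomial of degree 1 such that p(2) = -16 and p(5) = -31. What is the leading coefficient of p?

Write p(t) = at + b. Substituting each data point gives a linear system:
  2a + b = -16
  5a + b = -31
Solving the system yields a = -5, b = -6.
So p(t) = -5t - 6.
The leading coefficient is -5.

-5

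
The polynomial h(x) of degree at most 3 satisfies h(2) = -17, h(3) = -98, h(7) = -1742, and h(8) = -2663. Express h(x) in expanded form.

h(x) = -6x^3 + 6x^2 + 3x + 1

Using the Lagrange interpolation formula with nodes 2, 3, 7, 8:
  L_0(x) = (x - 3)(x - 7)(x - 8) / -30
  L_1(x) = (x - 2)(x - 7)(x - 8) / 20
  L_2(x) = (x - 2)(x - 3)(x - 8) / -20
  L_3(x) = (x - 2)(x - 3)(x - 7) / 30
Then h(x) = -17·L_0(x) - 98·L_1(x) - 1742·L_2(x) - 2663·L_3(x).
Expanding and collecting terms gives h(x) = -6x³ + 6x² + 3x + 1.
Check: h(2) = -17. ✓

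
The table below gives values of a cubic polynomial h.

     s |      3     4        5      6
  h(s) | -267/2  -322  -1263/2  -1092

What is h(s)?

h(s) = -5s^3 - (1/2)s^2 + 6

Write h(s) = as^3 + bs^2 + cs + d. Substituting each data point gives a linear system:
  27a + 9b + 3c + d = -267/2
  64a + 16b + 4c + d = -322
  125a + 25b + 5c + d = -1263/2
  216a + 36b + 6c + d = -1092
Solving the system yields a = -5, b = -1/2, c = 0, d = 6.
So h(s) = -5s³ - (1/2)s² + 6.
Check: h(6) = -1092. ✓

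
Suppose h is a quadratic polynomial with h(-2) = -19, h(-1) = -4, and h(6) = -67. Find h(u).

h(u) = -3u^2 + 6u + 5

Write h(u) = au^2 + bu + c. Substituting each data point gives a linear system:
  4a - 2b + c = -19
  a - b + c = -4
  36a + 6b + c = -67
Solving the system yields a = -3, b = 6, c = 5.
So h(u) = -3u^2 + 6u + 5.
Check: h(6) = -67. ✓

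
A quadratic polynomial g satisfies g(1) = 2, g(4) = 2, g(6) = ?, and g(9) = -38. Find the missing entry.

The 3 known points determine the degree-2 polynomial uniquely.
Write g(t) = at^2 + bt + c. Substituting each data point gives a linear system:
  a + b + c = 2
  16a + 4b + c = 2
  81a + 9b + c = -38
Solving the system yields a = -1, b = 5, c = -2.
So g(t) = -t^2 + 5t - 2.
Then g(6) = -8.

-8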